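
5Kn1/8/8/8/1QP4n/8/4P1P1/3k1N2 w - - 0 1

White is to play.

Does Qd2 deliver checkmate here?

After Qd2: black king on d1; in check: yes, from the white queen on d2.
King squares — c1: attacked by Qd2; e1: attacked by Qd2; c2: attacked by Qd2; d2: attacked by Nf1; e2: attacked by Qd2.
Black has no legal moves → checkmate.

yes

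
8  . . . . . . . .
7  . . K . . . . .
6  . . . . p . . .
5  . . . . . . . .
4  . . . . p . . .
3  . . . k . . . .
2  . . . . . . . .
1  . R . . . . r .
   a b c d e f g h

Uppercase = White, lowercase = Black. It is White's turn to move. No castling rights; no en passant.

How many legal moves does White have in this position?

White to move; king on c7.
In check: no.
Legal moves: Kd8, Kc8, Kb8, Kd7, Kb7, Kd6, Kc6, Kb6, Rb8, Rb7, Rb6, Rb5, Rb4, Rb3+, Rb2, Rxg1, Rf1, Re1, Rd1+, Rc1, Ra1.
Count: 21.

21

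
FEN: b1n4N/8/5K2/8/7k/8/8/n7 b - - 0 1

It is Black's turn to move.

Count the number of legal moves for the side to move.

17

Black to move; king on h4.
In check: no.
Legal moves: Ne7, Na7, Nd6, Nb6, Bb7, Bc6, Bd5, Be4, Bf3, Bg2, Bh1, Kh5, Kg4, Kh3, Kg3, Nb3, Nc2.
Count: 17.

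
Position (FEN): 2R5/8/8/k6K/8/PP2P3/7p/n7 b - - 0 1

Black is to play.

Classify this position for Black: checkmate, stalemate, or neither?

neither

Black to move; black king on a5.
In check: no.
Legal moves for Black: Kb6, Ka6, Kb5, Nxb3, Nc2, h1=Q+, h1=R+, h1=B, h1=N.
Black has 9 legal moves and is not in check → neither.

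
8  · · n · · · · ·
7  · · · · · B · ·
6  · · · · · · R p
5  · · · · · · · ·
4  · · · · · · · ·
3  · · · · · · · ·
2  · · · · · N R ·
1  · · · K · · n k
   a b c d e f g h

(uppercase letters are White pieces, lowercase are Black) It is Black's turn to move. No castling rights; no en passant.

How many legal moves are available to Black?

Black to move; king on h1.
In check: yes, from the white knight on f2.
Legal moves: none.
Count: 0.

0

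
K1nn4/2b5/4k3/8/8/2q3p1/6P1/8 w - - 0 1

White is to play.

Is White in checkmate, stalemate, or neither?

stalemate

White to move; white king on a8.
In check: no.
King squares — a7: attacked by Nc8; b7: attacked by Nd8; b8: attacked by Bc7.
Legal moves for White: none.
Not in check and no legal moves → stalemate.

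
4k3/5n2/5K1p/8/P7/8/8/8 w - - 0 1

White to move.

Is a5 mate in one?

no

After a5: black king on e8; in check: no.
Black is not in check, so this cannot be checkmate.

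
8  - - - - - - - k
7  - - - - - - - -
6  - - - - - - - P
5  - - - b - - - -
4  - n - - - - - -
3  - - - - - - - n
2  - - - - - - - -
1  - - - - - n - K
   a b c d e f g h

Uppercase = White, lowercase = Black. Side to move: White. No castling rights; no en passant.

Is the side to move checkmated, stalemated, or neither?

White to move; white king on h1.
In check: yes, from the black bishop on d5.
King squares — g1: attacked by Nh3; g2: attacked by Bd5; h2: attacked by Nf1.
Legal moves for White: none.
In check with no legal moves → checkmate.

checkmate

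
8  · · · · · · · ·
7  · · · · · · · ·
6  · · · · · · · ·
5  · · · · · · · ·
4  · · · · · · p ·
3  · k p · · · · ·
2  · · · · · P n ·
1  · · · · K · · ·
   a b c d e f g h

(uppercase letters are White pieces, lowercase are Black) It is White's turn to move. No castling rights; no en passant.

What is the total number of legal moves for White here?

3

White to move; king on e1.
In check: yes, from the black knight on g2.
Legal moves: Ke2, Kf1, Kd1.
Count: 3.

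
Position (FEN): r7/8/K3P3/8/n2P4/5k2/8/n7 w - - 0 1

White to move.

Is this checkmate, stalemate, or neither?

White to move; white king on a6.
In check: yes, from the black rook on a8.
Legal moves for White: Kb7, Kb5.
White is in check but has 2 legal moves → neither.

neither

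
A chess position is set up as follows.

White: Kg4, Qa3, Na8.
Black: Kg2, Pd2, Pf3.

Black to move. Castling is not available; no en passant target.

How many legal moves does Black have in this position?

Black to move; king on g2.
In check: no.
Legal moves: Kh2, Kf2, Kh1, Kg1, Kf1, f2, d1=Q, d1=R, d1=B, d1=N.
Count: 10.

10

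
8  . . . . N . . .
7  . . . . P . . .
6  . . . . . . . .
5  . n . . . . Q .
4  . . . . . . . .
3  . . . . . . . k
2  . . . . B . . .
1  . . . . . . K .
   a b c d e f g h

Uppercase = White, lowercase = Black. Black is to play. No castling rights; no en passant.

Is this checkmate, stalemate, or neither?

Black to move; black king on h3.
In check: no.
Legal moves for Black: Nc7, Na7, Nd6, Nd4, Nc3, Na3.
Black has 6 legal moves and is not in check → neither.

neither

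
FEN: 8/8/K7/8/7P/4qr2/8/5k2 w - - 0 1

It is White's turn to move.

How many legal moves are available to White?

White to move; king on a6.
In check: no.
Legal moves: Kb7, Kb5, Ka5, h5.
Count: 4.

4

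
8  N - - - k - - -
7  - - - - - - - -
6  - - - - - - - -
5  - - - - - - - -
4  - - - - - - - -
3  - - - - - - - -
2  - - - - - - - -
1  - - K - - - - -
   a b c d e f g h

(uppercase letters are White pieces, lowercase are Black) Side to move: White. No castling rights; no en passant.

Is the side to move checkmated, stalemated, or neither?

White to move; white king on c1.
In check: no.
Legal moves for White: Nc7+, Nb6, Kd2, Kc2, Kb2, Kd1, Kb1.
White has 7 legal moves and is not in check → neither.

neither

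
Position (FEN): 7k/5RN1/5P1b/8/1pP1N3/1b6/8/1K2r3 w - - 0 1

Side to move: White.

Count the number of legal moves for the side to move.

1

White to move; king on b1.
In check: yes, from the black rook on e1.
Legal moves: Kb2.
Count: 1.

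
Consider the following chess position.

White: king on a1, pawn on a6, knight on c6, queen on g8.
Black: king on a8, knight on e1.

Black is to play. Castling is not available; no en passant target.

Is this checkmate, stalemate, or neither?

checkmate

Black to move; black king on a8.
In check: yes, from the white queen on g8.
King squares — a7: attacked by Nc6; b7: attacked by Pa6; b8: attacked by Nc6.
Legal moves for Black: none.
In check with no legal moves → checkmate.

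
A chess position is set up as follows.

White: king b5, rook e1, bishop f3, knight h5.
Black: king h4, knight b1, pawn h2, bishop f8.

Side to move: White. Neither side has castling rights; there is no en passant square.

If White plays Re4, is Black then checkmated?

After Re4: black king on h4; in check: yes, from the white rook on e4.
Black has 2 legal replies: Kg5, Kh3.
In check but a legal move exists → not checkmate.

no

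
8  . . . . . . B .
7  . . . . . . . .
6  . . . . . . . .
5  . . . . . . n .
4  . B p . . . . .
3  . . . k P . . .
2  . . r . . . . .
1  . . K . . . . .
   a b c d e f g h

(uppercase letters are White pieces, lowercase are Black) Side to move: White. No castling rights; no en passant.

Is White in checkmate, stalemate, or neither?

White to move; white king on c1.
In check: yes, from the black rook on c2.
Legal moves for White: Kd1, Kb1.
White is in check but has 2 legal moves → neither.

neither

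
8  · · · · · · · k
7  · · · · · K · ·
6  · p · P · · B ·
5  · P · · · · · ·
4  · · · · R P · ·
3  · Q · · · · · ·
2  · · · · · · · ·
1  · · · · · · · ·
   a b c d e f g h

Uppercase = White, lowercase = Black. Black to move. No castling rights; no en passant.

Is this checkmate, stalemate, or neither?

stalemate

Black to move; black king on h8.
In check: no.
King squares — g7: attacked by Kf7; h7: attacked by Bg6; g8: attacked by Kf7.
Legal moves for Black: none.
Not in check and no legal moves → stalemate.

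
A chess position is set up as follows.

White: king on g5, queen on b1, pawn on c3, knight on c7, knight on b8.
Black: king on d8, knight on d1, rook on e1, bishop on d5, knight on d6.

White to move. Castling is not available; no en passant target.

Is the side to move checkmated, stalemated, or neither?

White to move; white king on g5.
In check: no.
Legal moves for White include: Nd7, Nc6+, Nba6, Ne8, Na8, Ne6+, Nca6, Nxd5, Nb5, Kh6, Kg6, Kf6, Kh5, Kh4, Kg4, Kf4, Qh7, Qb7, ... (list truncated; more exist).
White has legal moves and is not in check → neither.

neither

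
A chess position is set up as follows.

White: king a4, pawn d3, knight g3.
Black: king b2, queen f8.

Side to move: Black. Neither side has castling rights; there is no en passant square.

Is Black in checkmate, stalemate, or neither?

Black to move; black king on b2.
In check: no.
Legal moves for Black include: Qh8, Qg8, Qe8+, Qd8, Qc8, Qb8, Qa8+, Qg7, Qf7, Qe7, Qh6, Qf6, Qd6, Qf5, Qc5, Qf4+, Qb4+, Qf3, ... (list truncated; more exist).
Black has legal moves and is not in check → neither.

neither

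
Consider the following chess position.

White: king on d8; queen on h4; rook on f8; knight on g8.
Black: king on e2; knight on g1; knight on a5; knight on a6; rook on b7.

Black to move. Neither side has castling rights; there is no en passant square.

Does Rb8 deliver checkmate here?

no

After Rb8: white king on d8; in check: yes, from the black rook on b8.
White has 2 legal replies: Ke7, Kd7.
In check but a legal move exists → not checkmate.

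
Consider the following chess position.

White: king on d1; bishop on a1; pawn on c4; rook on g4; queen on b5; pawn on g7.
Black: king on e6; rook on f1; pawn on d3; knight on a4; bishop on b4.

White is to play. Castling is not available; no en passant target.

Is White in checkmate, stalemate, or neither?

White to move; white king on d1.
In check: yes, from the black rook on f1.
King squares — c1: attacked by Rf1; e1: attacked by Rf1; c2: attacked by Pd3; d2: attacked by Bb4; e2: attacked by Pd3.
Legal moves for White: none.
In check with no legal moves → checkmate.

checkmate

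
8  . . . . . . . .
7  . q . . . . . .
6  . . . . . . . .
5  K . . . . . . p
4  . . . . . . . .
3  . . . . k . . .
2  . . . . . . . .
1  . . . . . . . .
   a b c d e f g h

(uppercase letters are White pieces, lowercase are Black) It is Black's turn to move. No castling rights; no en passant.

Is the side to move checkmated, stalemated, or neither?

Black to move; black king on e3.
In check: no.
Legal moves for Black include: Qc8, Qb8, Qa8+, Qh7, Qg7, Qf7, Qe7, Qd7, Qc7+, Qa7+, Qc6, Qb6+, Qa6+, Qd5+, Qb5+, Qe4, Qb4+, Qf3, ... (list truncated; more exist).
Black has legal moves and is not in check → neither.

neither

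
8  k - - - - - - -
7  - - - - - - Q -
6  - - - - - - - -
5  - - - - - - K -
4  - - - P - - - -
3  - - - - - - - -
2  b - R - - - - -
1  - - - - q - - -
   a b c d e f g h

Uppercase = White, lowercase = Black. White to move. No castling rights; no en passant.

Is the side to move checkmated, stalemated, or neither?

White to move; white king on g5.
In check: no.
Legal moves for White include: Qh8+, Qg8+, Qf8+, Qh7, Qf7, Qe7, Qd7, Qc7, Qb7+, Qa7+, Qh6, Qg6, Qf6, Qe5, Kh6, Kg6, Kf6, Kh5, ... (list truncated; more exist).
White has legal moves and is not in check → neither.

neither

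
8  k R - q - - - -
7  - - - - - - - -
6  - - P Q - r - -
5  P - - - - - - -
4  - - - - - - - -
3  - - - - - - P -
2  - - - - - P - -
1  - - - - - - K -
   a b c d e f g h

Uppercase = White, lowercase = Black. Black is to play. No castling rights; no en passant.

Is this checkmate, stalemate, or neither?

Black to move; black king on a8.
In check: yes, from the white rook on b8.
King squares — a7: available; b7: attacked by Pc6; b8: attacked by Qd6.
Legal moves for Black: Ka7, Qxb8.
Black is in check but has 2 legal moves → neither.

neither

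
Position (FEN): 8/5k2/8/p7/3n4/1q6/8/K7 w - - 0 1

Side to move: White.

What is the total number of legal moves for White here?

White to move; king on a1.
In check: no.
Legal moves: none.
Count: 0.

0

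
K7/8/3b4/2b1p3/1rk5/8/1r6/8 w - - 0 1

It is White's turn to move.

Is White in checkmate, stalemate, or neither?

stalemate

White to move; white king on a8.
In check: no.
King squares — a7: attacked by Bc5; b7: attacked by Rb4; b8: attacked by Rb4.
Legal moves for White: none.
Not in check and no legal moves → stalemate.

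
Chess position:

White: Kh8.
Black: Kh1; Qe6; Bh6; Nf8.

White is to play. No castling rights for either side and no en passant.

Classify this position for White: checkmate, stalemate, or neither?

White to move; white king on h8.
In check: no.
King squares — g7: attacked by Bh6; h7: attacked by Nf8; g8: attacked by Qe6.
Legal moves for White: none.
Not in check and no legal moves → stalemate.

stalemate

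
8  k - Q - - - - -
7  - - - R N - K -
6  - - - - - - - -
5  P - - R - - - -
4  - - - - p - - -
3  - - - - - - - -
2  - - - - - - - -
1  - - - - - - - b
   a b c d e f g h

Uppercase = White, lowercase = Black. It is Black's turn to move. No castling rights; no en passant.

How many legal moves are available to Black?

Black to move; king on a8.
In check: yes, from the white queen on c8.
Legal moves: none.
Count: 0.

0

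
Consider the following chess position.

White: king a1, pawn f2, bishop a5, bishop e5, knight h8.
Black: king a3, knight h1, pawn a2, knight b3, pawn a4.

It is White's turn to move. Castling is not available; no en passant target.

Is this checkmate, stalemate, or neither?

White to move; white king on a1.
In check: yes, from the black knight on b3.
King squares — b1: attacked by Pa2; a2: attacked by Ka3; b2: attacked by Ka3.
Legal moves for White: none.
In check with no legal moves → checkmate.

checkmate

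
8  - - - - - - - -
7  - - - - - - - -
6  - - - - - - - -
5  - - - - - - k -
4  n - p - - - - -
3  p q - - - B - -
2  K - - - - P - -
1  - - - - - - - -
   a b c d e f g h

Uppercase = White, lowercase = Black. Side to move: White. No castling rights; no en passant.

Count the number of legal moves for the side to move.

1

White to move; king on a2.
In check: yes, from the black queen on b3.
Legal moves: Ka1.
Count: 1.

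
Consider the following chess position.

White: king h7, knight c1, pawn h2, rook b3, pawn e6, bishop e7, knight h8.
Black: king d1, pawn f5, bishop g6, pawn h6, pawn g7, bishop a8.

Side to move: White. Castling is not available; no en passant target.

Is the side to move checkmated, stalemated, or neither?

neither

White to move; white king on h7.
In check: yes, from the black bishop on g6.
Legal moves for White: Kg8, Kxg7, Kxg6, Nxg6.
White is in check but has 4 legal moves → neither.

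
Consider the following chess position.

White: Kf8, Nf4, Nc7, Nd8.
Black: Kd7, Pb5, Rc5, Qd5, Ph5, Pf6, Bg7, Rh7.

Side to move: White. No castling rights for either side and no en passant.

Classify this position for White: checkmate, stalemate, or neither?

checkmate

White to move; white king on f8.
In check: yes, from the black bishop on g7.
King squares — e7: attacked by Kd7; f7: attacked by Qd5; g7: attacked by Rh7; e8: attacked by Kd7; g8: attacked by Qd5.
Legal moves for White: none.
In check with no legal moves → checkmate.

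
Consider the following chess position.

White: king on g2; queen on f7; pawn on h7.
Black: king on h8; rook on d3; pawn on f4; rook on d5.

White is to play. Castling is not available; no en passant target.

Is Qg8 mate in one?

yes

After Qg8: black king on h8; in check: yes, from the white queen on g8.
King squares — g7: attacked by Qg8; h7: attacked by Qg8; g8: attacked by Ph7.
Black has no legal moves → checkmate.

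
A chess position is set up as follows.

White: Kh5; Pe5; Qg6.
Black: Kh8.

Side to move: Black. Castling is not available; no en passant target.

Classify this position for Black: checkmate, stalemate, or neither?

stalemate

Black to move; black king on h8.
In check: no.
King squares — g7: attacked by Qg6; h7: attacked by Qg6; g8: attacked by Qg6.
Legal moves for Black: none.
Not in check and no legal moves → stalemate.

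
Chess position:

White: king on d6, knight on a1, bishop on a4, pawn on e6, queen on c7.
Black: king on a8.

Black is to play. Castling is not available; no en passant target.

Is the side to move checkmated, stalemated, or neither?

Black to move; black king on a8.
In check: no.
King squares — a7: attacked by Qc7; b7: attacked by Qc7; b8: attacked by Qc7.
Legal moves for Black: none.
Not in check and no legal moves → stalemate.

stalemate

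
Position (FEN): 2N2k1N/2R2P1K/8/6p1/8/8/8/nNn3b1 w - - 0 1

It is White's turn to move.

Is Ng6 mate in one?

yes

After Ng6: black king on f8; in check: yes, from the white knight on g6.
King squares — e7: attacked by Ng6; f7: attacked by Rc7; g7: attacked by Kh7; e8: attacked by Pf7; g8: attacked by Pf7.
Black has no legal moves → checkmate.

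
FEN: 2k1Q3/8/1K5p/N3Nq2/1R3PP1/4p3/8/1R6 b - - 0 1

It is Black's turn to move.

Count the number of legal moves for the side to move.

Black to move; king on c8.
In check: yes, from the white queen on e8.
Legal moves: none.
Count: 0.

0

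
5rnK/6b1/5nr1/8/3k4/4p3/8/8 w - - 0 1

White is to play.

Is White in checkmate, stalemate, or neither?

White to move; white king on h8.
In check: yes, from the black bishop on g7.
King squares — g7: attacked by Rg6; h7: attacked by Nf6; g8: attacked by Nf6.
Legal moves for White: none.
In check with no legal moves → checkmate.

checkmate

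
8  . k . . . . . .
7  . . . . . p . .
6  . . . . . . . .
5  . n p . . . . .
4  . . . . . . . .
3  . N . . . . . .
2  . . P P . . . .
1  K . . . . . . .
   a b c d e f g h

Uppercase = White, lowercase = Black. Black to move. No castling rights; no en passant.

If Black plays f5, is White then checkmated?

After f5: white king on a1; in check: no.
White is not in check, so this cannot be checkmate.

no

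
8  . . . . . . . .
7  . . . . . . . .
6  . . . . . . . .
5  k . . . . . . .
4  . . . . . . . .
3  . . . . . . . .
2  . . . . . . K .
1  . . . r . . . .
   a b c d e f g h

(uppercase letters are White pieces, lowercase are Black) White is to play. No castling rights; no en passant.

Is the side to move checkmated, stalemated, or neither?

neither

White to move; white king on g2.
In check: no.
Legal moves for White: Kh3, Kg3, Kf3, Kh2, Kf2.
White has 5 legal moves and is not in check → neither.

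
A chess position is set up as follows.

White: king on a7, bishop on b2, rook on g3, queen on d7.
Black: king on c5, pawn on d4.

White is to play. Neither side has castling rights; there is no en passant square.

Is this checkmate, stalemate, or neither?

White to move; white king on a7.
In check: no.
Legal moves for White include: Qe8, Qd8, Qc8+, Qh7, Qg7, Qf7, Qe7+, Qc7+, Qb7, Qe6, Qd6+, Qc6+, Qf5+, Qd5+, Qb5+, Qg4, Qxd4+, Qa4, ... (list truncated; more exist).
White has legal moves and is not in check → neither.

neither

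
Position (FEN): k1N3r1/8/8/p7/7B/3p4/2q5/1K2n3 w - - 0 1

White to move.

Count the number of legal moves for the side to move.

1

White to move; king on b1.
In check: yes, from the black queen on c2.
Legal moves: Ka1.
Count: 1.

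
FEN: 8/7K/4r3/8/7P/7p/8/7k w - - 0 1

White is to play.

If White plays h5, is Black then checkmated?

no

After h5: black king on h1; in check: no.
Black is not in check, so this cannot be checkmate.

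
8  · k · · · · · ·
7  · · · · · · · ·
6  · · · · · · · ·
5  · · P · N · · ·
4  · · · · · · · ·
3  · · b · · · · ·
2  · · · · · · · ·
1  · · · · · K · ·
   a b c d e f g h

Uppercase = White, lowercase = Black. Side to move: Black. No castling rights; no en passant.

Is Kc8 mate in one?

After Kc8: white king on f1; in check: no.
White is not in check, so this cannot be checkmate.

no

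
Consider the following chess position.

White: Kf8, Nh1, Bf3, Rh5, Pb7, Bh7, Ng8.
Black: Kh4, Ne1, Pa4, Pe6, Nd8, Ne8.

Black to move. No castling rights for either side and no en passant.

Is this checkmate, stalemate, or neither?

Black to move; black king on h4.
In check: yes, from the white rook on h5.
King squares — g3: attacked by Nh1; h3: attacked by Rh5; g4: attacked by Bf3; g5: attacked by Rh5; h5: attacked by Bf3.
Legal moves for Black: none.
In check with no legal moves → checkmate.

checkmate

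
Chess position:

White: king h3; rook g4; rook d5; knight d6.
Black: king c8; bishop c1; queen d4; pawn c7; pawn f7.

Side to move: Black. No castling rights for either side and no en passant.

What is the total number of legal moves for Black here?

4

Black to move; king on c8.
In check: yes, from the white knight on d6.
Legal moves: Kd8, Kb8, Kd7, cxd6.
Count: 4.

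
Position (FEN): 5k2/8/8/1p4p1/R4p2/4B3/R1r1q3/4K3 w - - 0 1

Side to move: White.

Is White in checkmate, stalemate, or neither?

White to move; white king on e1.
In check: yes, from the black queen on e2.
King squares — d1: attacked by Qe2; f1: attacked by Qe2; d2: attacked by Rc2; e2: attacked by Rc2; f2: attacked by Qe2.
Legal moves for White: none.
In check with no legal moves → checkmate.

checkmate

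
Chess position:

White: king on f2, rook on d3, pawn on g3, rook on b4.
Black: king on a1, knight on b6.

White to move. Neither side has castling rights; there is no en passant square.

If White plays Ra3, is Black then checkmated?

After Ra3: black king on a1; in check: yes, from the white rook on a3.
King squares — b1: attacked by Rb4; a2: attacked by Ra3; b2: attacked by Rb4.
Black has no legal moves → checkmate.

yes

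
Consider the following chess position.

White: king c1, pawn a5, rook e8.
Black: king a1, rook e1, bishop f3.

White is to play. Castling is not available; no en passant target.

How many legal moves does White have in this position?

3

White to move; king on c1.
In check: yes, from the black rook on e1.
Legal moves: Kd2, Kc2, Rxe1.
Count: 3.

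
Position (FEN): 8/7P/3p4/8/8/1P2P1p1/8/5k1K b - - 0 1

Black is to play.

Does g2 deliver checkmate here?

no

After g2: white king on h1; in check: yes, from the black pawn on g2.
White has 1 legal reply: Kh2.
In check but a legal move exists → not checkmate.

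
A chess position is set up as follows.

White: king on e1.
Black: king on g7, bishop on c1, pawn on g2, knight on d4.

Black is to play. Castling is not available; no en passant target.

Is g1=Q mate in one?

yes

After g1=Q: white king on e1; in check: yes, from the black queen on g1.
King squares — d1: attacked by Qg1; f1: attacked by Qg1; d2: attacked by Bc1; e2: attacked by Nd4; f2: attacked by Qg1.
White has no legal moves → checkmate.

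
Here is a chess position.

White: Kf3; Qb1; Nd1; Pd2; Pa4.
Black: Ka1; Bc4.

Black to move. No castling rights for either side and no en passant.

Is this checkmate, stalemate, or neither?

Black to move; black king on a1.
In check: yes, from the white queen on b1.
King squares — b1: available; a2: attacked by Qb1; b2: attacked by Qb1.
Legal moves for Black: Kxb1.
Black is in check but has 1 legal move → neither.

neither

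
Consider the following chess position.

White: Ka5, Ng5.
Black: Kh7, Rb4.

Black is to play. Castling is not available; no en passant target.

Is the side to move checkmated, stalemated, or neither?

Black to move; black king on h7.
In check: yes, from the white knight on g5.
King squares — g6: available; h6: available; g7: available; g8: available; h8: available.
Legal moves for Black: Kh8, Kg8, Kg7, Kh6, Kg6.
Black is in check but has 5 legal moves → neither.

neither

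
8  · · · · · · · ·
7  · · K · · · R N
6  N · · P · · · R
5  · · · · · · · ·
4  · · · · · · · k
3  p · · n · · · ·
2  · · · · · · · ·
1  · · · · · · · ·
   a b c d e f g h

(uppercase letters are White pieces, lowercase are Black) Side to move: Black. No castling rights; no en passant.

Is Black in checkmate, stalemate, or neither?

Black to move; black king on h4.
In check: yes, from the white rook on h6.
King squares — g3: attacked by Rg7; h3: attacked by Rh6; g4: attacked by Rg7; g5: attacked by Rg7; h5: attacked by Rh6.
Legal moves for Black: none.
In check with no legal moves → checkmate.

checkmate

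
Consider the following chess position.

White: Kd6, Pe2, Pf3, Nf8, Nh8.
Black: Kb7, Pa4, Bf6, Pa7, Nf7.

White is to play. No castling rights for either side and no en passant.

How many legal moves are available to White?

White to move; king on d6.
In check: yes, from the black knight on f7.
Legal moves: Kd7, Ke6, Kd5, Kc5, Nxf7.
Count: 5.

5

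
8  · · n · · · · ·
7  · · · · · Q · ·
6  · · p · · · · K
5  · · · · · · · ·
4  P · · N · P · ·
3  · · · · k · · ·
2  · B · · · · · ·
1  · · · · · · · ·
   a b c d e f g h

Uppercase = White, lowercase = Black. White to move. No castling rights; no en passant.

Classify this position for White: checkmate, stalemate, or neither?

neither

White to move; white king on h6.
In check: no.
Legal moves for White include: Qg8, Qf8, Qe8+, Qh7, Qg7, Qe7+, Qd7, Qc7, Qb7, Qa7, Qg6, Qf6, Qe6+, Qh5, Qf5, Qd5, Qc4, Qb3+, ... (list truncated; more exist).
White has legal moves and is not in check → neither.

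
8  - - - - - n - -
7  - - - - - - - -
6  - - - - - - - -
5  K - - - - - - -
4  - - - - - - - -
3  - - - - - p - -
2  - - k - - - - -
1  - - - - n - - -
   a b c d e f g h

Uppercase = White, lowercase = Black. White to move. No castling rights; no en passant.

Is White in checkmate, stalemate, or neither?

White to move; white king on a5.
In check: no.
Legal moves for White: Kb6, Ka6, Kb5, Kb4, Ka4.
White has 5 legal moves and is not in check → neither.

neither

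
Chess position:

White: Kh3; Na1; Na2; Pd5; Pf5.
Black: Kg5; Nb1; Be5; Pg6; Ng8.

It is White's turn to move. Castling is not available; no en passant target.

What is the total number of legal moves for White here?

9

White to move; king on h3.
In check: no.
Legal moves: Kg2, Nb4, Nc3, Nc1, Nb3, Nc2, fxg6, f6, d6.
Count: 9.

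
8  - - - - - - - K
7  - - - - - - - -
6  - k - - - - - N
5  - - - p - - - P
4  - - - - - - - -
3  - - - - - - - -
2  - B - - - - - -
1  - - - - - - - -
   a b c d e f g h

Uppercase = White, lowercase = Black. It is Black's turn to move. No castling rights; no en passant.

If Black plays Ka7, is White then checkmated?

no

After Ka7: white king on h8; in check: no.
White is not in check, so this cannot be checkmate.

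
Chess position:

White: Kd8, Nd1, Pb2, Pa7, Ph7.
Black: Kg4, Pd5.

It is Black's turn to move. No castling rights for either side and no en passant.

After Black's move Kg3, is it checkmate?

After Kg3: white king on d8; in check: no.
White is not in check, so this cannot be checkmate.

no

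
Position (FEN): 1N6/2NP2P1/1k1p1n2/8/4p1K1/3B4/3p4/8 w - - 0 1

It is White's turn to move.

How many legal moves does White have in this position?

6

White to move; king on g4.
In check: yes, from the black knight on f6.
Legal moves: Kg5, Kf5, Kh4, Kf4, Kh3, Kg3.
Count: 6.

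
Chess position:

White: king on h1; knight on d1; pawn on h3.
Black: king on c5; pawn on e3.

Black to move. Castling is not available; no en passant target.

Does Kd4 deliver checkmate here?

no

After Kd4: white king on h1; in check: no.
White is not in check, so this cannot be checkmate.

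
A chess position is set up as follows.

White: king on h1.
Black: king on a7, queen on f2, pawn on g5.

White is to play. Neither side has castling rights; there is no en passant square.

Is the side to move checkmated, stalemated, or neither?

White to move; white king on h1.
In check: no.
King squares — g1: attacked by Qf2; g2: attacked by Qf2; h2: attacked by Qf2.
Legal moves for White: none.
Not in check and no legal moves → stalemate.

stalemate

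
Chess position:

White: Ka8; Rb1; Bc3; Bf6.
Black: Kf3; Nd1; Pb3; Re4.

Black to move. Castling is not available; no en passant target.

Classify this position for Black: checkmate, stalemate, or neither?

Black to move; black king on f3.
In check: no.
Legal moves for Black include: Re8+, Re7, Re6, Re5, Rh4, Rg4, Rf4, Rd4, Rc4, Rb4, Ra4+, Re3, Re2, Re1, Kg4, Kf4, Kg3, Ke3, ... (list truncated; more exist).
Black has legal moves and is not in check → neither.

neither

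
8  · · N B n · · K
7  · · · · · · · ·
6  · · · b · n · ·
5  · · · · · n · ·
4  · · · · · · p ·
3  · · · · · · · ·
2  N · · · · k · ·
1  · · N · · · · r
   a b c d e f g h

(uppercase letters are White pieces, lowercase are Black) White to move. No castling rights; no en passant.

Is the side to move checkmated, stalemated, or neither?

checkmate

White to move; white king on h8.
In check: yes, from the black rook on h1.
King squares — g7: attacked by Nf5; h7: attacked by Rh1; g8: attacked by Nf6.
Legal moves for White: none.
In check with no legal moves → checkmate.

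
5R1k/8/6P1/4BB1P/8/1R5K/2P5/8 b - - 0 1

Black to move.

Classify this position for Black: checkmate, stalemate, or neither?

checkmate

Black to move; black king on h8.
In check: yes, from the white bishop on e5 and the white rook on f8.
King squares — g7: attacked by Be5; h7: attacked by Pg6; g8: attacked by Rf8.
Legal moves for Black: none.
In check with no legal moves → checkmate.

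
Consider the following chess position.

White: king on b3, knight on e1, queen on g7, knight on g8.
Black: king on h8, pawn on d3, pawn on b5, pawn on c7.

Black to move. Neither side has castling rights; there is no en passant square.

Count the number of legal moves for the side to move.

1

Black to move; king on h8.
In check: yes, from the white queen on g7.
Legal moves: Kxg7.
Count: 1.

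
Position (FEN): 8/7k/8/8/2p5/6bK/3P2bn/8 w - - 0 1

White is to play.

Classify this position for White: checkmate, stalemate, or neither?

neither

White to move; white king on h3.
In check: yes, from the black bishop on g2.
Legal moves for White: Kxg3, Kxg2.
White is in check but has 2 legal moves → neither.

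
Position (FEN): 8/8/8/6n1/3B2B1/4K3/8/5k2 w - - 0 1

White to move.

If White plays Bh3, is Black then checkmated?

After Bh3: black king on f1; in check: yes, from the white bishop on h3.
Black has 3 legal replies: Kg1, Ke1, Nxh3.
In check but a legal move exists → not checkmate.

no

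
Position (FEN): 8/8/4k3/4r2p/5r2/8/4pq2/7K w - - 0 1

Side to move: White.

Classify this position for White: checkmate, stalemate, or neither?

stalemate

White to move; white king on h1.
In check: no.
King squares — g1: attacked by Qf2; g2: attacked by Qf2; h2: attacked by Qf2.
Legal moves for White: none.
Not in check and no legal moves → stalemate.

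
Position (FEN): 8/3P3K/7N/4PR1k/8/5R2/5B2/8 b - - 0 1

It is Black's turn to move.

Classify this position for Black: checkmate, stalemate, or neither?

checkmate

Black to move; black king on h5.
In check: yes, from the white rook on f5.
King squares — g4: attacked by Nh6; h4: attacked by Bf2; g5: attacked by Rf5; g6: attacked by Kh7; h6: attacked by Kh7.
Legal moves for Black: none.
In check with no legal moves → checkmate.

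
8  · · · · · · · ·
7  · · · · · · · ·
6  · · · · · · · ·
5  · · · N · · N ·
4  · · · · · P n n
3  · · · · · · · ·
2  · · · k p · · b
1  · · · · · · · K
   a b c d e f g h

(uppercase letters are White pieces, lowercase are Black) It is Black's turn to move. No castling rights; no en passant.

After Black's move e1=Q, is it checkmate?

After e1=Q: white king on h1; in check: yes, from the black queen on e1.
King squares — g1: attacked by Qe1; g2: attacked by Nh4; h2: attacked by Ng4.
White has no legal moves → checkmate.

yes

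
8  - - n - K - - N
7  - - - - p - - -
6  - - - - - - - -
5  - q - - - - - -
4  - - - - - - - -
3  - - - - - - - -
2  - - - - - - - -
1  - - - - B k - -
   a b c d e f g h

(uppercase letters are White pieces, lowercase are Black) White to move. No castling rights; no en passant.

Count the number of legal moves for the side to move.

3

White to move; king on e8.
In check: yes, from the black queen on b5.
Legal moves: Kf8, Kd8, Kf7.
Count: 3.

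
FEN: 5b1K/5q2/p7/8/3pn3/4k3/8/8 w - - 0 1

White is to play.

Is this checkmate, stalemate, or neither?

stalemate

White to move; white king on h8.
In check: no.
King squares — g7: attacked by Qf7; h7: attacked by Qf7; g8: attacked by Qf7.
Legal moves for White: none.
Not in check and no legal moves → stalemate.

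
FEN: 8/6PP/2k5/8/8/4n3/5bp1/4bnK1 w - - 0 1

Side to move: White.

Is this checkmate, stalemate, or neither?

White to move; white king on g1.
In check: yes, from the black bishop on f2.
King squares — f1: attacked by Pg2; h1: attacked by Pg2; f2: attacked by Be1; g2: attacked by Ne3; h2: attacked by Nf1.
Legal moves for White: none.
In check with no legal moves → checkmate.

checkmate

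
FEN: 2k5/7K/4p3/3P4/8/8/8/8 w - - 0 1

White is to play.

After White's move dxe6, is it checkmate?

After dxe6: black king on c8; in check: no.
Black is not in check, so this cannot be checkmate.

no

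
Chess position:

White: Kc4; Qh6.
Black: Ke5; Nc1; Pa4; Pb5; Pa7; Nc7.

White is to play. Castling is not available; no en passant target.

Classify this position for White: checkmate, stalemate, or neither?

neither

White to move; white king on c4.
In check: yes, from the black pawn on b5.
King squares — b3: attacked by Nc1; c3: available; d3: attacked by Nc1; b4: available; d4: attacked by Ke5; b5: attacked by Nc7; c5: available; d5: attacked by Ke5.
Legal moves for White: Kc5, Kb4, Kc3.
White is in check but has 3 legal moves → neither.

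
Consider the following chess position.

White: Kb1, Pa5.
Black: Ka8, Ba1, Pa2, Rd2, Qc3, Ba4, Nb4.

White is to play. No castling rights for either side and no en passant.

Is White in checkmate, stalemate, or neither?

checkmate

White to move; white king on b1.
In check: yes, from the black pawn on a2.
King squares — a1: attacked by Qc3; c1: attacked by Qc3; a2: attacked by Rd2; b2: attacked by Ba1; c2: attacked by Rd2.
Legal moves for White: none.
In check with no legal moves → checkmate.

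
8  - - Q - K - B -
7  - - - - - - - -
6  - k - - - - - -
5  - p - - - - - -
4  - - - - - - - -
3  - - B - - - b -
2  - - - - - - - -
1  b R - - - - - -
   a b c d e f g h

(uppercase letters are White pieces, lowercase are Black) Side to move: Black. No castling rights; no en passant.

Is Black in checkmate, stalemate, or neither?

Black to move; black king on b6.
In check: no.
Legal moves for Black: Ka7, Bb8, Bc7, Bd6, Be5, Bh4, Bf4, Bh2, Bf2, Be1, Bxc3, Bb2, b4.
Black has 13 legal moves and is not in check → neither.

neither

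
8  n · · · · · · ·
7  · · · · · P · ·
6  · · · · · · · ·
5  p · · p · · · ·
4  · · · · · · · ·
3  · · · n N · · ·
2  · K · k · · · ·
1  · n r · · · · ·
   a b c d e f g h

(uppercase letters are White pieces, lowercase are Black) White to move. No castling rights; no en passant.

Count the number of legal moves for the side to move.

3

White to move; king on b2.
In check: yes, from the black knight on d3.
Legal moves: Kb3, Ka2, Ka1.
Count: 3.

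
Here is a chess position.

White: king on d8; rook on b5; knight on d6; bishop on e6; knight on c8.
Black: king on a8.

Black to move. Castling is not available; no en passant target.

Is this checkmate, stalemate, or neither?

Black to move; black king on a8.
In check: no.
King squares — a7: attacked by Nc8; b7: attacked by Rb5; b8: attacked by Rb5.
Legal moves for Black: none.
Not in check and no legal moves → stalemate.

stalemate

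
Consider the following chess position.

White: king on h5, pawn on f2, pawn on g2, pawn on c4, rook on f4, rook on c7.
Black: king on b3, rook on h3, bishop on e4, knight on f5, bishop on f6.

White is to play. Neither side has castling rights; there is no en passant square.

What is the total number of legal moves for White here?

4

White to move; king on h5.
In check: yes, from the black rook on h3.
Legal moves: Kg6, Kg4, Rh4, gxh3.
Count: 4.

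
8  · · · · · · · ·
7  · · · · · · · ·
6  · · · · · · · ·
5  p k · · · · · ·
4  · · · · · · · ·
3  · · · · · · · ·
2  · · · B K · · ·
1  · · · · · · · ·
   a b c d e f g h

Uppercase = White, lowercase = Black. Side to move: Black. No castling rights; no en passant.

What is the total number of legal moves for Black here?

Black to move; king on b5.
In check: no.
Legal moves: Kc6, Kb6, Ka6, Kc5, Kc4, Ka4, a4.
Count: 7.

7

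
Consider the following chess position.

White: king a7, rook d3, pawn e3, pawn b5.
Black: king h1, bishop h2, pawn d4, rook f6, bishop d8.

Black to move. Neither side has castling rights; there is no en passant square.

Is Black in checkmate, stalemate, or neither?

neither

Black to move; black king on h1.
In check: no.
Legal moves for Black include: Be7, Bdc7, Bb6+, Ba5, Rf8, Rf7+, Rh6, Rg6, Re6, Rd6, Rc6, Rb6, Ra6+, Rf5, Rf4, Rf3, Rf2, Rf1, ... (list truncated; more exist).
Black has legal moves and is not in check → neither.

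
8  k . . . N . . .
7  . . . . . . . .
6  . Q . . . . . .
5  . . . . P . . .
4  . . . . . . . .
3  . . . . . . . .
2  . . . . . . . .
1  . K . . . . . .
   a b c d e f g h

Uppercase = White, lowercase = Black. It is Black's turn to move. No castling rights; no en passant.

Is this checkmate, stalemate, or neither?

stalemate

Black to move; black king on a8.
In check: no.
King squares — a7: attacked by Qb6; b7: attacked by Qb6; b8: attacked by Qb6.
Legal moves for Black: none.
Not in check and no legal moves → stalemate.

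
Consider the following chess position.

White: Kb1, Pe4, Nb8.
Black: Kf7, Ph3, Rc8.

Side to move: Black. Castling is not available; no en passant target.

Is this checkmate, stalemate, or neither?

neither

Black to move; black king on f7.
In check: no.
Legal moves for Black include: Rh8, Rg8, Rf8, Re8, Rd8, Rxb8+, Rc7, Rc6, Rc5, Rc4, Rc3, Rc2, Rc1+, Kg8, Kf8, Ke8, Kg7, Ke7, ... (list truncated; more exist).
Black has legal moves and is not in check → neither.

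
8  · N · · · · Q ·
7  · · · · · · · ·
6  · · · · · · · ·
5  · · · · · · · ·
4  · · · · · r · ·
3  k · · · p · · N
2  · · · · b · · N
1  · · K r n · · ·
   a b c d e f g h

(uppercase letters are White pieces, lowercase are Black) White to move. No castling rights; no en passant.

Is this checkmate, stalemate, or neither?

White to move; white king on c1.
In check: yes, from the black rook on d1.
King squares — b1: attacked by Rd1; d1: attacked by Be2; b2: attacked by Ka3; c2: attacked by Ne1; d2: attacked by Rd1.
Legal moves for White: none.
In check with no legal moves → checkmate.

checkmate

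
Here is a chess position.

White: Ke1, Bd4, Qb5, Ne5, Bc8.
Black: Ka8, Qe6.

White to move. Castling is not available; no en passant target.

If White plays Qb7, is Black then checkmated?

yes

After Qb7: black king on a8; in check: yes, from the white queen on b7.
King squares — a7: attacked by Bd4; b7: attacked by Bc8; b8: attacked by Qb7.
Black has no legal moves → checkmate.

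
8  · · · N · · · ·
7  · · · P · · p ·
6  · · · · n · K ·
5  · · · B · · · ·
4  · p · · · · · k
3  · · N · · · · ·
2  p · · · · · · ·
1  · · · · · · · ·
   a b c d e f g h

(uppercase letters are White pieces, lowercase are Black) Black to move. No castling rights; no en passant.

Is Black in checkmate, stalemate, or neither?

neither

Black to move; black king on h4.
In check: no.
Legal moves for Black: Nf8+, Nxd8, Nc7, Ng5, Nc5, Nf4+, Nd4, Kg4, Kh3, Kg3, bxc3, b3, a1=Q, a1=R, a1=B, a1=N.
Black has 16 legal moves and is not in check → neither.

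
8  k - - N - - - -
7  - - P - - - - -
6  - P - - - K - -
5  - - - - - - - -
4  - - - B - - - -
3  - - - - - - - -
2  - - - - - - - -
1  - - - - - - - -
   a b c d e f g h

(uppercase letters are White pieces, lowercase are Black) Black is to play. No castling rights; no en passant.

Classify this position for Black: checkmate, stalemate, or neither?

Black to move; black king on a8.
In check: no.
King squares — a7: attacked by Pb6; b7: attacked by Nd8; b8: attacked by Pc7.
Legal moves for Black: none.
Not in check and no legal moves → stalemate.

stalemate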